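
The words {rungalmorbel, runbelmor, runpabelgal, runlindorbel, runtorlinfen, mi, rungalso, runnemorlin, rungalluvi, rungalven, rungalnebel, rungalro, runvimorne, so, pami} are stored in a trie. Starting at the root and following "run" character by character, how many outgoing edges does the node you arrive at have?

7

Walk "run" from the root, arriving at one node.
Characters that immediately follow "run" among the stored strings: {b, g, l, n, p, t, v}.
That node has 7 child edges.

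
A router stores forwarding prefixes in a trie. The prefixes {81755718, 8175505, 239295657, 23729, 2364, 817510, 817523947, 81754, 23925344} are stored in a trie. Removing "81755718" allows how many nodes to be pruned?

A node on "81755718"'s path can go only if nothing else ends at it or branches off below it.
The suffix "718" (3 nodes) is used only by "81755718"; the node for "81755" still has the child "0", so pruning stops there.
Nodes removed: 3

3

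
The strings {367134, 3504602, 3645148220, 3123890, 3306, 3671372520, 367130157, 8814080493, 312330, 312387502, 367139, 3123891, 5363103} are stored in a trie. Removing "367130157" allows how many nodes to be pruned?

4

After clearing the end-marker at "367130157", prune upward until reaching a node still needed by another word.
The suffix "0157" (4 nodes) is used only by "367130157"; the node for "36713" still has the child "4", so pruning stops there.
Nodes removed: 4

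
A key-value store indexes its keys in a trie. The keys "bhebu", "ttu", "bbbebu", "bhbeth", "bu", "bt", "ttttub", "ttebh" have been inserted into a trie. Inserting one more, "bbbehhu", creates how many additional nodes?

Walking "bbbehhu" from the root, the first 4 characters ("bbbe") follow existing edges; "h" is the first miss.
New nodes needed: |"bbbehhu"| − 4 = 7 − 4 = 3.

3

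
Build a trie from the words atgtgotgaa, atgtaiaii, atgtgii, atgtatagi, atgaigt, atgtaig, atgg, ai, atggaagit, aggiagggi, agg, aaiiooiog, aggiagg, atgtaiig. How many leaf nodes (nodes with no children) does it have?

Leaves are exactly the stored words that no other stored word extends.
Those words: "aaiiooiog", "aggiagggi", "ai", "atgaigt", "atggaagit", "atgtaiaii", "atgtaig", "atgtaiig", "atgtatagi", "atgtgii", "atgtgotgaa"
Leaf count: 11

11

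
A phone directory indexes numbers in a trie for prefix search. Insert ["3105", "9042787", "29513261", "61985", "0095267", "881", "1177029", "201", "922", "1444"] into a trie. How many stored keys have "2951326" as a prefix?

Traverse to the node for "2951326", then collect every word in that subtree.
Words under "2951326": 29513261
Count: 1

1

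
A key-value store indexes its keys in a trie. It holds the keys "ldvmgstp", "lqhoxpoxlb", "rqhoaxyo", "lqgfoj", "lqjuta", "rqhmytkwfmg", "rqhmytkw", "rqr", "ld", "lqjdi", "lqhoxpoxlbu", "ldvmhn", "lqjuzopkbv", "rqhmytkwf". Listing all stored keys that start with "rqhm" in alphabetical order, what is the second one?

Filter for "rqhm…" and sort: "rqhmytkw", "rqhmytkwf", "rqhmytkwfmg"
The 2nd is rqhmytkwf.

rqhmytkwf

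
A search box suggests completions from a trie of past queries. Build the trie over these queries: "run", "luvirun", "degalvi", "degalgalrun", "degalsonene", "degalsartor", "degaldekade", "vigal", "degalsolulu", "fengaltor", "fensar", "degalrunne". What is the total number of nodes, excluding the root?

Trace insertions, counting only characters that open a new branch:
  "run" → 3 new (r, u, n)
  "luvirun" → 7 new (l, u, v, i, r, u, n)
  "degalvi" → 7 new (d, e, g, a, l, v, i)
  "degalgalrun" → prefix "degal" already present; 6 new (g, a, l, r, u, n)
  "degalsonene" → prefix "degal" already present; 6 new (s, o, n, e, n, e)
  "degalsartor" → prefix "degals" already present; 5 new (a, r, t, o, r)
  "degaldekade" → prefix "degal" already present; 6 new (d, e, k, a, d, e)
  "vigal" → 5 new (v, i, g, a, l)
  "degalsolulu" → prefix "degalso" already present; 4 new (l, u, l, u)
  "fengaltor" → 9 new (f, e, n, g, a, l, t, o, r)
  "fensar" → prefix "fen" already present; 3 new (s, a, r)
  "degalrunne" → prefix "degal" already present; 5 new (r, u, n, n, e)
Total nodes = 3 + 7 + 7 + 6 + 6 + 5 + 6 + 5 + 4 + 9 + 3 + 5 = 66

66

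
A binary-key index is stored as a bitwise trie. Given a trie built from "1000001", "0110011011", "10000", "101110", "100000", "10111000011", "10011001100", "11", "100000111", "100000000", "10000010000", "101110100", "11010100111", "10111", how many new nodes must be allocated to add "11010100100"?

2

"110101001" is already a path in the trie; the remaining "00" must be added.
So 11 − 9 = 2 new nodes.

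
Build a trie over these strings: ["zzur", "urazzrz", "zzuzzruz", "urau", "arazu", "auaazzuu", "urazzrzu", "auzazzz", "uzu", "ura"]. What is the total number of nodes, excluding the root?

37

Insert word by word; a character creates a node only if that edge doesn't already exist:
  "zzur" → 4 new (z, z, u, r)
  "urazzrz" → 7 new (u, r, a, z, z, r, z)
  "zzuzzruz" → prefix "zzu" already present; 5 new (z, z, r, u, z)
  "urau" → prefix "ura" already present; 1 new (u)
  "arazu" → 5 new (a, r, a, z, u)
  "auaazzuu" → prefix "a" already present; 7 new (u, a, a, z, z, u, u)
  "urazzrzu" → prefix "urazzrz" already present; 1 new (u)
  "auzazzz" → prefix "au" already present; 5 new (z, a, z, z, z)
  "uzu" → prefix "u" already present; 2 new (z, u)
  "ura" → prefix "ura" already present; 0 new (none)
Total nodes = 4 + 7 + 5 + 1 + 5 + 7 + 1 + 5 + 2 + 0 = 37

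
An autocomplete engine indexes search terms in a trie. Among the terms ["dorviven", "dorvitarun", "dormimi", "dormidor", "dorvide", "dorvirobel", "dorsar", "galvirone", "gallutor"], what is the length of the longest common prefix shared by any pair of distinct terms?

5

Equivalently: take the maximum, over all pairs, of their longest common prefix length.
e.g. "dormidor" and "dormimi" share the prefix "dormi" of length 5; no pair shares a longer one.
Longest shared-prefix length: 5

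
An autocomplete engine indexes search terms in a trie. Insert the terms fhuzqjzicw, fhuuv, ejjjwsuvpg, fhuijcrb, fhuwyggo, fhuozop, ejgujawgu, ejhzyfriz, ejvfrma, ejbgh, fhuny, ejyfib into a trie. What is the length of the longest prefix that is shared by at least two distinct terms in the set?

The deepest shared node is where two words last agree before diverging.
e.g. "fhuijcrb" and "fhuny" share the prefix "fhu" of length 3; no pair shares a longer one.
Longest shared-prefix length: 3

3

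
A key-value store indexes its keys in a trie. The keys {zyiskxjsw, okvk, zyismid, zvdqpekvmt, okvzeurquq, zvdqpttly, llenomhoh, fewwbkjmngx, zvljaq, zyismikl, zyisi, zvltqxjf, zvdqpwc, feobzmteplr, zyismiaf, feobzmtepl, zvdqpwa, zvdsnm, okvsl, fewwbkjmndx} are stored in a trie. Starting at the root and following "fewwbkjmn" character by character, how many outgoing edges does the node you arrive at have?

Walk "fewwbkjmn" from the root, arriving at one node.
Characters that immediately follow "fewwbkjmn" among the stored strings: {d, g}.
That node has 2 child edges.

2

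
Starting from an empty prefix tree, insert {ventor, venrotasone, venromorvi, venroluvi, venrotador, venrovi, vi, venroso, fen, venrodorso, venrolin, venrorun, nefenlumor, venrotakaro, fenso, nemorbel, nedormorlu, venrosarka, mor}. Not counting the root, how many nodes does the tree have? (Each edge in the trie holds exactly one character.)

Insert word by word; a character creates a node only if that edge doesn't already exist:
  "ventor" → 6 new (v, e, n, t, o, r)
  "venrotasone" → prefix "ven" already present; 8 new (r, o, t, a, s, o, n, e)
  "venromorvi" → prefix "venro" already present; 5 new (m, o, r, v, i)
  "venroluvi" → prefix "venro" already present; 4 new (l, u, v, i)
  "venrotador" → prefix "venrota" already present; 3 new (d, o, r)
  "venrovi" → prefix "venro" already present; 2 new (v, i)
  "vi" → prefix "v" already present; 1 new (i)
  "venroso" → prefix "venro" already present; 2 new (s, o)
  "fen" → 3 new (f, e, n)
  "venrodorso" → prefix "venro" already present; 5 new (d, o, r, s, o)
  "venrolin" → prefix "venrol" already present; 2 new (i, n)
  "venrorun" → prefix "venro" already present; 3 new (r, u, n)
  "nefenlumor" → 10 new (n, e, f, e, n, l, u, m, o, r)
  "venrotakaro" → prefix "venrota" already present; 4 new (k, a, r, o)
  "fenso" → prefix "fen" already present; 2 new (s, o)
  "nemorbel" → prefix "ne" already present; 6 new (m, o, r, b, e, l)
  "nedormorlu" → prefix "ne" already present; 8 new (d, o, r, m, o, r, l, u)
  "venrosarka" → prefix "venros" already present; 4 new (a, r, k, a)
  "mor" → 3 new (m, o, r)
Total nodes = 6 + 8 + 5 + 4 + 3 + 2 + 1 + 2 + 3 + 5 + 2 + 3 + 10 + 4 + 2 + 6 + 8 + 4 + 3 = 81

81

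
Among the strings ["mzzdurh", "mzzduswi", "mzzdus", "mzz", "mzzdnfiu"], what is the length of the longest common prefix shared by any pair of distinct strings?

6

The deepest shared node is where two words last agree before diverging.
e.g. "mzzdus" and "mzzduswi" share the prefix "mzzdus" of length 6; no pair shares a longer one.
Longest shared-prefix length: 6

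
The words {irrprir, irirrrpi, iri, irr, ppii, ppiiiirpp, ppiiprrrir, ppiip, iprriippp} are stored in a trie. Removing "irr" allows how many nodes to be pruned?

0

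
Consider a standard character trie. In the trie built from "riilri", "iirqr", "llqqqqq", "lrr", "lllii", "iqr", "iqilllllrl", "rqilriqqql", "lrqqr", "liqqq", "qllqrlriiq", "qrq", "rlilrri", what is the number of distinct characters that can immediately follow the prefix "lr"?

2

Follow the path "lr" to its node, then look at its outgoing edges.
Distinct next characters after "lr": q, r.
That node has 2 child edges.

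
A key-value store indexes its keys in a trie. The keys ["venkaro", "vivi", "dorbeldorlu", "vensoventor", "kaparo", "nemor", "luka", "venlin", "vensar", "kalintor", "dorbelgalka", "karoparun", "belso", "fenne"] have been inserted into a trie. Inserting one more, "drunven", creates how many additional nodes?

The longest prefix of "drunven" already in the trie is "d" (length 1).
Each of the 6 remaining characters creates one node.

6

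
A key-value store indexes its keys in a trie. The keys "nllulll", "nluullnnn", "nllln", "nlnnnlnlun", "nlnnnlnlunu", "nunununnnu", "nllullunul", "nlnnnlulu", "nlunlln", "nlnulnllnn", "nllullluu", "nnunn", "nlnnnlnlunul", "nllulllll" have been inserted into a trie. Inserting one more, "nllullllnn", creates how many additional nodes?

2

"nllullll" is already a path in the trie; the remaining "nn" must be added.
So 10 − 8 = 2 new nodes.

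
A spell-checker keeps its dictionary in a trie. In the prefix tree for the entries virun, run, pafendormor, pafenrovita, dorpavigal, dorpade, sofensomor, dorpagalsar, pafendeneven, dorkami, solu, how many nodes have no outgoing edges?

11

Leaves are exactly the stored words that no other stored word extends.
Those words: "dorkami", "dorpade", "dorpagalsar", "dorpavigal", "pafendeneven", "pafendormor", "pafenrovita", "run", "sofensomor", "solu", "virun"
Leaf count: 11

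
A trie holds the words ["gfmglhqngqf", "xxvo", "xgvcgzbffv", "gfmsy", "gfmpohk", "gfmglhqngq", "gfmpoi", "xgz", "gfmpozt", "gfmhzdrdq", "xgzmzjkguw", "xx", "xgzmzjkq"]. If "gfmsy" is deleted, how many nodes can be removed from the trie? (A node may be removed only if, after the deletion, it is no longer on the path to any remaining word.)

A node on "gfmsy"'s path can go only if nothing else ends at it or branches off below it.
The suffix "sy" (2 nodes) is used only by "gfmsy"; the node for "gfm" still has the child "g", so pruning stops there.
Nodes removed: 2

2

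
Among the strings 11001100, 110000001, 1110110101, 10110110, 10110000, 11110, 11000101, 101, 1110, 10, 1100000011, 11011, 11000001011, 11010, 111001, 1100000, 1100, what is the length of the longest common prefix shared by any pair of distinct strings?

9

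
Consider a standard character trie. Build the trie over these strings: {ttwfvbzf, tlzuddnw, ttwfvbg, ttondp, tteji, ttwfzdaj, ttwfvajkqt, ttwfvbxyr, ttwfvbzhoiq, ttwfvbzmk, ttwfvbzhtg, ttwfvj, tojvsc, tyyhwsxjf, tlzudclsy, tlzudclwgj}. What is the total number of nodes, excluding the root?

64

Count nodes per top-level branch (shared prefixes stored once):
  't'-branch (tlzudclsy, tlzudclwgj, tlzuddnw, tojvsc, tteji, ttondp, ttwfvajkqt, ttwfvbg, ttwfvbxyr, ttwfvbzf, ttwfvbzhoiq, ttwfvbzhtg, ttwfvbzmk, ttwfvj, ttwfzdaj, tyyhwsxjf): 64 nodes
Sum: 64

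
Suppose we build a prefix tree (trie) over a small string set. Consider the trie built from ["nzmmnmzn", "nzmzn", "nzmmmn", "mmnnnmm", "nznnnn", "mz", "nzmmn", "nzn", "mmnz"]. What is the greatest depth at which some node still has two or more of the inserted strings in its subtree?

5

Equivalently: take the maximum, over all pairs, of their longest common prefix length.
e.g. "nzmmn" and "nzmmnmzn" share the prefix "nzmmn" of length 5; no pair shares a longer one.
Longest shared-prefix length: 5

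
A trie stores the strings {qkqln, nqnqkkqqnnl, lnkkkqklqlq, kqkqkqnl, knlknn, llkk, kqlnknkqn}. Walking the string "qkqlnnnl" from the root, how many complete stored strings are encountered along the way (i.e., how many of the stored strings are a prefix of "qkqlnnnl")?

Check each prefix of "qkqlnnnl" against the stored set — each match is an end-marker on the path.
Prefixes of the query that are stored words: "qkqln"
Count: 1

1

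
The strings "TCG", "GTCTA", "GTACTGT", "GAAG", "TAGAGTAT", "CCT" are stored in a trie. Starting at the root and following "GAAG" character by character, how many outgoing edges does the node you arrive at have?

Walk "GAAG" from the root, arriving at one node.
No stored string extends past "GAAG".
That node has 0 child edges.

0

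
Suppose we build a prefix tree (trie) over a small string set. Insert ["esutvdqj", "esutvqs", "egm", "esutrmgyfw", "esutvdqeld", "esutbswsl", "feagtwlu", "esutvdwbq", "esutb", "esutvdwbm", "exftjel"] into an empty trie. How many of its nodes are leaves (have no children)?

Leaves are exactly the stored words that no other stored word extends.
Those words: "egm", "esutbswsl", "esutrmgyfw", "esutvdqeld", "esutvdqj", "esutvdwbm", "esutvdwbq", "esutvqs", "exftjel", "feagtwlu"
Leaf count: 10

10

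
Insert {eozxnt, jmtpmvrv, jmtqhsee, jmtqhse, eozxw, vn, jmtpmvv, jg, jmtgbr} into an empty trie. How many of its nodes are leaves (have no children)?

8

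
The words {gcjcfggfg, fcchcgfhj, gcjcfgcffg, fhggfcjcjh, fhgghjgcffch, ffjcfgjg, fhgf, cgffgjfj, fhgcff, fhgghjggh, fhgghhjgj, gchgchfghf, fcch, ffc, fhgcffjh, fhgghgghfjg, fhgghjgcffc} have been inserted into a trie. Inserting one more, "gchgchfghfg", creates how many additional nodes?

"gchgchfghf" is already a path in the trie; the remaining "g" must be added.
New nodes needed: |"gchgchfghfg"| − 10 = 11 − 10 = 1.

1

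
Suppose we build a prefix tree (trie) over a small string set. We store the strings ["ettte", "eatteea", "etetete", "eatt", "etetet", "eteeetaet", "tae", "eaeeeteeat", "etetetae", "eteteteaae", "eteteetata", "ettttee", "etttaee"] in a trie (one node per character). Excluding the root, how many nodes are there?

49

Trace insertions, counting only characters that open a new branch:
  "ettte" → 5 new (e, t, t, t, e)
  "eatteea" → prefix "e" already present; 6 new (a, t, t, e, e, a)
  "etetete" → prefix "et" already present; 5 new (e, t, e, t, e)
  "eatt" → prefix "eatt" already present; 0 new (none)
  "etetet" → prefix "etetet" already present; 0 new (none)
  "eteeetaet" → prefix "ete" already present; 6 new (e, e, t, a, e, t)
  "tae" → 3 new (t, a, e)
  "eaeeeteeat" → prefix "ea" already present; 8 new (e, e, e, t, e, e, a, t)
  "etetetae" → prefix "etetet" already present; 2 new (a, e)
  "eteteteaae" → prefix "etetete" already present; 3 new (a, a, e)
  "eteteetata" → prefix "etete" already present; 5 new (e, t, a, t, a)
  "ettttee" → prefix "ettt" already present; 3 new (t, e, e)
  "etttaee" → prefix "ettt" already present; 3 new (a, e, e)
Total nodes = 5 + 6 + 5 + 0 + 0 + 6 + 3 + 8 + 2 + 3 + 5 + 3 + 3 = 49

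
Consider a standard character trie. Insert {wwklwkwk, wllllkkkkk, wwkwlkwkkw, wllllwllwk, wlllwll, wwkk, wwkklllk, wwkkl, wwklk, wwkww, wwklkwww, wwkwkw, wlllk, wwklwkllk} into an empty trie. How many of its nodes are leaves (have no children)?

11

A leaf is a node with no children — equivalently, the end of a word that is not a proper prefix of any other stored word.
Those words: "wlllk", "wllllkkkkk", "wllllwllwk", "wlllwll", "wwkklllk", "wwklkwww", "wwklwkllk", "wwklwkwk", "wwkwkw", "wwkwlkwkkw", "wwkww"
Leaf count: 11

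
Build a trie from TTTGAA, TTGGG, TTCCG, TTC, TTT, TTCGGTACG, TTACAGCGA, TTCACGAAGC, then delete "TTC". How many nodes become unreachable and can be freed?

0

After clearing the end-marker at "TTC", prune upward until reaching a node still needed by another word.
Every node on "TTC" is still needed (e.g. by "TTCCG"), so nothing is freed.
Nodes removed: 0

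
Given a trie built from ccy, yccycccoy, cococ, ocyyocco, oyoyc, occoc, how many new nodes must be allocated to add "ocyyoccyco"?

3

Walking "ocyyoccyco" from the root, the first 7 characters ("ocyyocc") follow existing edges; "y" is the first miss.
New nodes needed: |"ocyyoccyco"| − 7 = 10 − 7 = 3.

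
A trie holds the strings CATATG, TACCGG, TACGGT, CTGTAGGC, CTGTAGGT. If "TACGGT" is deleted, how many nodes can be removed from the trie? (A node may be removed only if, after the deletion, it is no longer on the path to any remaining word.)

3

A node on "TACGGT"'s path can go only if nothing else ends at it or branches off below it.
The suffix "GGT" (3 nodes) is used only by "TACGGT"; the node for "TAC" still has the child "C", so pruning stops there.
Nodes removed: 3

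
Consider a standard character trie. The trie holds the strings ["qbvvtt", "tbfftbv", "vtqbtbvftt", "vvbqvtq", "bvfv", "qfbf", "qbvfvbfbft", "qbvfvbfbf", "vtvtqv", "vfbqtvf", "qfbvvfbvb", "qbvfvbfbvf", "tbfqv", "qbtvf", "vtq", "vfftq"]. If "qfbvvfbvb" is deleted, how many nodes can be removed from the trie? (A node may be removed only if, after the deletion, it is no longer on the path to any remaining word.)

6

A node on "qfbvvfbvb"'s path can go only if nothing else ends at it or branches off below it.
The suffix "vvfbvb" (6 nodes) is used only by "qfbvvfbvb"; the node for "qfb" still has the child "f", so pruning stops there.
Nodes removed: 6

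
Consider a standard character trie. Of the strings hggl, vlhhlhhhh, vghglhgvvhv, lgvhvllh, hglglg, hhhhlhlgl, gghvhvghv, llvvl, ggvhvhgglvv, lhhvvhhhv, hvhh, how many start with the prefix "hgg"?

1

Walk to "hgg"; the words in its subtree are exactly those with that prefix.
Matches: "hggl"
Count: 1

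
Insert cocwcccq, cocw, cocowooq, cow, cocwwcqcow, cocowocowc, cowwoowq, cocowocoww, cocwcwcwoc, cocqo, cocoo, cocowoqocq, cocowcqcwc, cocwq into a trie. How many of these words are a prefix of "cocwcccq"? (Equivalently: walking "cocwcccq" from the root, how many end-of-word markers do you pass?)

2

Traverse "cocwcccq" character by character; count nodes along the way that are marked as word ends.
Prefixes of the query that are stored words: "cocw", "cocwcccq"
Count: 2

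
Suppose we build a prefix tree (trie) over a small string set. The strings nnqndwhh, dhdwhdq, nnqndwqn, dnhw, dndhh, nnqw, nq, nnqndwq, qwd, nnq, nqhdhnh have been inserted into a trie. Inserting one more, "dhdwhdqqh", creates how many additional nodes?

"dhdwhdq" is already a path in the trie; the remaining "qh" must be added.
Each of the 2 remaining characters creates one node.

2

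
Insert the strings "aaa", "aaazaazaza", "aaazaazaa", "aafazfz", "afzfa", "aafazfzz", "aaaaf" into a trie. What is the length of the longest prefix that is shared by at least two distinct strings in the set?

8

Look for the deepest trie node that still has at least two words in its subtree.
"aaazaazaa" and "aaazaazaza" agree on "aaazaaza" (8 characters) before diverging; nothing deeper is shared.
Longest shared-prefix length: 8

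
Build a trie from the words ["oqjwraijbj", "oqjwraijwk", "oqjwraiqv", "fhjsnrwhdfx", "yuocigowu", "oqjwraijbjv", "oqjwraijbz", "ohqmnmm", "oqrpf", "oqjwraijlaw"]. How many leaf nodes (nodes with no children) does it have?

A leaf is a node with no children — equivalently, the end of a word that is not a proper prefix of any other stored word.
Those words: "fhjsnrwhdfx", "ohqmnmm", "oqjwraijbjv", "oqjwraijbz", "oqjwraijlaw", "oqjwraijwk", "oqjwraiqv", "oqrpf", "yuocigowu"
Leaf count: 9

9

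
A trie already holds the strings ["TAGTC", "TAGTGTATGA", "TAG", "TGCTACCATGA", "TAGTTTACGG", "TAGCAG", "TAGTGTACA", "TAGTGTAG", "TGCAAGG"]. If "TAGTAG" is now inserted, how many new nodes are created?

The longest prefix of "TAGTAG" already in the trie is "TAGT" (length 4).
Each of the 2 remaining characters creates one node.

2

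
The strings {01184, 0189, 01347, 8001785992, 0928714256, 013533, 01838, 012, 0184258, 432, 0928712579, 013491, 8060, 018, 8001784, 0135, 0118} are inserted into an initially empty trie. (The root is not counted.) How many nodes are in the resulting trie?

51

Insert word by word; a character creates a node only if that edge doesn't already exist:
  "01184" → 5 new (0, 1, 1, 8, 4)
  "0189" → prefix "01" already present; 2 new (8, 9)
  "01347" → prefix "01" already present; 3 new (3, 4, 7)
  "8001785992" → 10 new (8, 0, 0, 1, 7, 8, 5, 9, 9, 2)
  "0928714256" → prefix "0" already present; 9 new (9, 2, 8, 7, 1, 4, 2, 5, 6)
  "013533" → prefix "013" already present; 3 new (5, 3, 3)
  "01838" → prefix "018" already present; 2 new (3, 8)
  "012" → prefix "01" already present; 1 new (2)
  "0184258" → prefix "018" already present; 4 new (4, 2, 5, 8)
  "432" → 3 new (4, 3, 2)
  "0928712579" → prefix "092871" already present; 4 new (2, 5, 7, 9)
  "013491" → prefix "0134" already present; 2 new (9, 1)
  "8060" → prefix "80" already present; 2 new (6, 0)
  "018" → prefix "018" already present; 0 new (none)
  "8001784" → prefix "800178" already present; 1 new (4)
  "0135" → prefix "0135" already present; 0 new (none)
  "0118" → prefix "0118" already present; 0 new (none)
Total nodes = 5 + 2 + 3 + 10 + 9 + 3 + 2 + 1 + 4 + 3 + 4 + 2 + 2 + 0 + 1 + 0 + 0 = 51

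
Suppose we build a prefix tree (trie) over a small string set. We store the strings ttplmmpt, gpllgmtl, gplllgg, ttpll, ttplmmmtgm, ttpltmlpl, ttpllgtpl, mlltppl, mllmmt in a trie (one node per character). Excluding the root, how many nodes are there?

For each word, the new-node count is its length minus the longest prefix already in the trie:
  "ttplmmpt" → 8 new (t, t, p, l, m, m, p, t)
  "gpllgmtl" → 8 new (g, p, l, l, g, m, t, l)
  "gplllgg" → prefix "gpll" already present; 3 new (l, g, g)
  "ttpll" → prefix "ttpl" already present; 1 new (l)
  "ttplmmmtgm" → prefix "ttplmm" already present; 4 new (m, t, g, m)
  "ttpltmlpl" → prefix "ttpl" already present; 5 new (t, m, l, p, l)
  "ttpllgtpl" → prefix "ttpll" already present; 4 new (g, t, p, l)
  "mlltppl" → 7 new (m, l, l, t, p, p, l)
  "mllmmt" → prefix "mll" already present; 3 new (m, m, t)
Total nodes = 8 + 8 + 3 + 1 + 4 + 5 + 4 + 7 + 3 = 43

43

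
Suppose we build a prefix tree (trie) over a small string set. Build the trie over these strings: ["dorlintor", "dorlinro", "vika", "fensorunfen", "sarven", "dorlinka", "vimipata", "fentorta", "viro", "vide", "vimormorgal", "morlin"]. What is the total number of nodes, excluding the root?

63

Insert word by word; a character creates a node only if that edge doesn't already exist:
  "dorlintor" → 9 new (d, o, r, l, i, n, t, o, r)
  "dorlinro" → prefix "dorlin" already present; 2 new (r, o)
  "vika" → 4 new (v, i, k, a)
  "fensorunfen" → 11 new (f, e, n, s, o, r, u, n, f, e, n)
  "sarven" → 6 new (s, a, r, v, e, n)
  "dorlinka" → prefix "dorlin" already present; 2 new (k, a)
  "vimipata" → prefix "vi" already present; 6 new (m, i, p, a, t, a)
  "fentorta" → prefix "fen" already present; 5 new (t, o, r, t, a)
  "viro" → prefix "vi" already present; 2 new (r, o)
  "vide" → prefix "vi" already present; 2 new (d, e)
  "vimormorgal" → prefix "vim" already present; 8 new (o, r, m, o, r, g, a, l)
  "morlin" → 6 new (m, o, r, l, i, n)
Total nodes = 9 + 2 + 4 + 11 + 6 + 2 + 6 + 5 + 2 + 2 + 8 + 6 = 63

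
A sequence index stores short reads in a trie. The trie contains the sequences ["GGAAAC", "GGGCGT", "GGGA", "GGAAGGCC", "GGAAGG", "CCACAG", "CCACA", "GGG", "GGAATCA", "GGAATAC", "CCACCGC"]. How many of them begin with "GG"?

Traverse to the node for "GG", then collect every word in that subtree.
Matches: "GGAAAC", "GGAAGG", "GGAAGGCC", "GGAATAC", "GGAATCA", "GGG", "GGGA", "GGGCGT"
Count: 8

8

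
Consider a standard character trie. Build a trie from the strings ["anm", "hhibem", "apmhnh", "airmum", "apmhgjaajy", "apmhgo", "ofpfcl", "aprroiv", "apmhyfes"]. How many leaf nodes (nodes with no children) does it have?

9

Leaves are exactly the stored words that no other stored word extends.
Those words: "airmum", "anm", "apmhgjaajy", "apmhgo", "apmhnh", "apmhyfes", "aprroiv", "hhibem", "ofpfcl"
Leaf count: 9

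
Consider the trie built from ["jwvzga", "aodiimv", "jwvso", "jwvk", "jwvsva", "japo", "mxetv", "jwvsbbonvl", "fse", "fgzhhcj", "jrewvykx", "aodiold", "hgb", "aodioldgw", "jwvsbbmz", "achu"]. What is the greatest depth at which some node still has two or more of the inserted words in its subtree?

The deepest shared node is where two words last agree before diverging.
e.g. "aodiold" and "aodioldgw" share the prefix "aodiold" of length 7; no pair shares a longer one.
Longest shared-prefix length: 7

7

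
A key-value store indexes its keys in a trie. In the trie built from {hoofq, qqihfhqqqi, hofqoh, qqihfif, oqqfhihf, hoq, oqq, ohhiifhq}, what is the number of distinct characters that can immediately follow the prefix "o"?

2

Walk "o" from the root, arriving at one node.
Distinct next characters after "o": h, q.
That node has 2 child edges.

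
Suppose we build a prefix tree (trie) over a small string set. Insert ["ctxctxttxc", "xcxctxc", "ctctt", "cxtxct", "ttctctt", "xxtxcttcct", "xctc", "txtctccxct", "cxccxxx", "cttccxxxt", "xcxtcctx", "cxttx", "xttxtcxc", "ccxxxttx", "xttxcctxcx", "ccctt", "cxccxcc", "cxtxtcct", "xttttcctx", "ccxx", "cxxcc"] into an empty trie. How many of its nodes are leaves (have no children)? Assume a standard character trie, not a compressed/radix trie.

Leaves are exactly the stored words that no other stored word extends.
Those words: "ccctt", "ccxxxttx", "ctctt", "cttccxxxt", "ctxctxttxc", "cxccxcc", "cxccxxx", "cxttx", "cxtxct", "cxtxtcct", "cxxcc", "ttctctt", "txtctccxct", "xctc", "xcxctxc", "xcxtcctx", "xttttcctx", "xttxcctxcx", "xttxtcxc", "xxtxcttcct"
Leaf count: 20

20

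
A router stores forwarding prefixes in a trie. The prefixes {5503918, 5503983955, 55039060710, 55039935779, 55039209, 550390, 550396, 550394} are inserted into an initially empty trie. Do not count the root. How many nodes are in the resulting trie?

Trace insertions, counting only characters that open a new branch:
  "5503918" → 7 new (5, 5, 0, 3, 9, 1, 8)
  "5503983955" → prefix "55039" already present; 5 new (8, 3, 9, 5, 5)
  "55039060710" → prefix "55039" already present; 6 new (0, 6, 0, 7, 1, 0)
  "55039935779" → prefix "55039" already present; 6 new (9, 3, 5, 7, 7, 9)
  "55039209" → prefix "55039" already present; 3 new (2, 0, 9)
  "550390" → prefix "550390" already present; 0 new (none)
  "550396" → prefix "55039" already present; 1 new (6)
  "550394" → prefix "55039" already present; 1 new (4)
Total nodes = 7 + 5 + 6 + 6 + 3 + 0 + 1 + 1 = 29

29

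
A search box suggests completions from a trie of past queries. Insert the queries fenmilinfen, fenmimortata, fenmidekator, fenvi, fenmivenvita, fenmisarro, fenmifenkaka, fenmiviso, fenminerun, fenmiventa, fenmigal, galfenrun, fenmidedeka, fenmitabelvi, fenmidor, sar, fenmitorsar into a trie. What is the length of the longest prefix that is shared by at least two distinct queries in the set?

8

Equivalently: take the maximum, over all pairs, of their longest common prefix length.
"fenmiventa" and "fenmivenvita" agree on "fenmiven" (8 characters) before diverging; nothing deeper is shared.
Longest shared-prefix length: 8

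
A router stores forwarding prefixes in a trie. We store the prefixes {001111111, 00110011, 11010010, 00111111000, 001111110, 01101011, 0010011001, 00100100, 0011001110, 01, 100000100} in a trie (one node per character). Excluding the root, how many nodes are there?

50

Trace insertions, counting only characters that open a new branch:
  "001111111" → 9 new (0, 0, 1, 1, 1, 1, 1, 1, 1)
  "00110011" → prefix "0011" already present; 4 new (0, 0, 1, 1)
  "11010010" → 8 new (1, 1, 0, 1, 0, 0, 1, 0)
  "00111111000" → prefix "00111111" already present; 3 new (0, 0, 0)
  "001111110" → prefix "001111110" already present; 0 new (none)
  "01101011" → prefix "0" already present; 7 new (1, 1, 0, 1, 0, 1, 1)
  "0010011001" → prefix "001" already present; 7 new (0, 0, 1, 1, 0, 0, 1)
  "00100100" → prefix "001001" already present; 2 new (0, 0)
  "0011001110" → prefix "00110011" already present; 2 new (1, 0)
  "01" → prefix "01" already present; 0 new (none)
  "100000100" → prefix "1" already present; 8 new (0, 0, 0, 0, 0, 1, 0, 0)
Total nodes = 9 + 4 + 8 + 3 + 0 + 7 + 7 + 2 + 2 + 0 + 8 = 50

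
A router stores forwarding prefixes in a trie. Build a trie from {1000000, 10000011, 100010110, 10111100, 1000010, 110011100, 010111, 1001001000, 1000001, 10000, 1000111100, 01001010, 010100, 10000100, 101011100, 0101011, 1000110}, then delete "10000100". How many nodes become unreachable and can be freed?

1

After clearing the end-marker at "10000100", prune upward until reaching a node still needed by another word.
The suffix "0" (1 node) is used only by "10000100"; "1000010" is itself a stored word, so pruning stops there.
Nodes removed: 1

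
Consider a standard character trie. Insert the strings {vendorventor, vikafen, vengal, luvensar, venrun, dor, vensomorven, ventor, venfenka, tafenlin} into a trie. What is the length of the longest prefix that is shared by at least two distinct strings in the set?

The deepest shared node is where two words last agree before diverging.
e.g. "vendorventor" and "venfenka" share the prefix "ven" of length 3; no pair shares a longer one.
Longest shared-prefix length: 3

3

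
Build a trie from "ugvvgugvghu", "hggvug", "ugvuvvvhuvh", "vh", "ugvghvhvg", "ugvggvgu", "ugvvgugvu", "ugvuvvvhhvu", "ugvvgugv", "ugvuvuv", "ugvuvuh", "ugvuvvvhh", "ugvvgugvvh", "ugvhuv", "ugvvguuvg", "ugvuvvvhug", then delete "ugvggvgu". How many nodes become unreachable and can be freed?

Walk "ugvggvgu" from the leaf back toward the root, removing each node that no remaining word uses.
The suffix "gvgu" (4 nodes) is used only by "ugvggvgu"; the node for "ugvg" still has the child "h", so pruning stops there.
Nodes removed: 4

4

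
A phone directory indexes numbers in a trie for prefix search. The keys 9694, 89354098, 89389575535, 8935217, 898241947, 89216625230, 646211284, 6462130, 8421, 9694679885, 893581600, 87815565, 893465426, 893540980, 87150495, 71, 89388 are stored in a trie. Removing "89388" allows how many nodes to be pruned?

Walk "89388" from the leaf back toward the root, removing each node that no remaining word uses.
The suffix "8" (1 node) is used only by "89388"; the node for "8938" still has the child "9", so pruning stops there.
Nodes removed: 1

1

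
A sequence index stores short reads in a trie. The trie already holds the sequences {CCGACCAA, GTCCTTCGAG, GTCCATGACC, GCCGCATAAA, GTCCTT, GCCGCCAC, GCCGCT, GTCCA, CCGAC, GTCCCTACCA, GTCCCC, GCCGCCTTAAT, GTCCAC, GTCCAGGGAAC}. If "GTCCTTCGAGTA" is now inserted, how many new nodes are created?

Walking "GTCCTTCGAGTA" from the root, the first 10 characters ("GTCCTTCGAG") follow existing edges; "T" is the first miss.
Each of the 2 remaining characters creates one node.

2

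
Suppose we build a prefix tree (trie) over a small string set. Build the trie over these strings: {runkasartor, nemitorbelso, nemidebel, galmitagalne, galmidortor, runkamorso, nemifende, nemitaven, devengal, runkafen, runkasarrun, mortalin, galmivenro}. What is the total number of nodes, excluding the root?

87

For each word, the new-node count is its length minus the longest prefix already in the trie:
  "runkasartor" → 11 new (r, u, n, k, a, s, a, r, t, o, r)
  "nemitorbelso" → 12 new (n, e, m, i, t, o, r, b, e, l, s, o)
  "nemidebel" → prefix "nemi" already present; 5 new (d, e, b, e, l)
  "galmitagalne" → 12 new (g, a, l, m, i, t, a, g, a, l, n, e)
  "galmidortor" → prefix "galmi" already present; 6 new (d, o, r, t, o, r)
  "runkamorso" → prefix "runka" already present; 5 new (m, o, r, s, o)
  "nemifende" → prefix "nemi" already present; 5 new (f, e, n, d, e)
  "nemitaven" → prefix "nemit" already present; 4 new (a, v, e, n)
  "devengal" → 8 new (d, e, v, e, n, g, a, l)
  "runkafen" → prefix "runka" already present; 3 new (f, e, n)
  "runkasarrun" → prefix "runkasar" already present; 3 new (r, u, n)
  "mortalin" → 8 new (m, o, r, t, a, l, i, n)
  "galmivenro" → prefix "galmi" already present; 5 new (v, e, n, r, o)
Total nodes = 11 + 12 + 5 + 12 + 6 + 5 + 5 + 4 + 8 + 3 + 3 + 8 + 5 = 87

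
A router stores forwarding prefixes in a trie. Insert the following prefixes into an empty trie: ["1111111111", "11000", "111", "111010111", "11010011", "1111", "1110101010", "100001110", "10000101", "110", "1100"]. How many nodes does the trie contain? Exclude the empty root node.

37

Insert word by word; a character creates a node only if that edge doesn't already exist:
  "1111111111" → 10 new (1, 1, 1, 1, 1, 1, 1, 1, 1, 1)
  "11000" → prefix "11" already present; 3 new (0, 0, 0)
  "111" → prefix "111" already present; 0 new (none)
  "111010111" → prefix "111" already present; 6 new (0, 1, 0, 1, 1, 1)
  "11010011" → prefix "110" already present; 5 new (1, 0, 0, 1, 1)
  "1111" → prefix "1111" already present; 0 new (none)
  "1110101010" → prefix "1110101" already present; 3 new (0, 1, 0)
  "100001110" → prefix "1" already present; 8 new (0, 0, 0, 0, 1, 1, 1, 0)
  "10000101" → prefix "100001" already present; 2 new (0, 1)
  "110" → prefix "110" already present; 0 new (none)
  "1100" → prefix "1100" already present; 0 new (none)
Total nodes = 10 + 3 + 0 + 6 + 5 + 0 + 3 + 8 + 2 + 0 + 0 = 37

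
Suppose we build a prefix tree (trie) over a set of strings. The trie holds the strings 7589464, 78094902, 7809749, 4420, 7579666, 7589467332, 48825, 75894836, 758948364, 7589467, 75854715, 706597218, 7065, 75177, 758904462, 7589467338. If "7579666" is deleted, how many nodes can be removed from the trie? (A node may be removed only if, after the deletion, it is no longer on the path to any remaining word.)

After clearing the end-marker at "7579666", prune upward until reaching a node still needed by another word.
The suffix "79666" (5 nodes) is used only by "7579666"; the node for "75" still has the child "8", so pruning stops there.
Nodes removed: 5

5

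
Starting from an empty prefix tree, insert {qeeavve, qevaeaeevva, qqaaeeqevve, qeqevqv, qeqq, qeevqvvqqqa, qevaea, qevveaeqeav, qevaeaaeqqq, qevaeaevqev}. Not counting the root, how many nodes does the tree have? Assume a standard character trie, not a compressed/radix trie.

57

Trace insertions, counting only characters that open a new branch:
  "qeeavve" → 7 new (q, e, e, a, v, v, e)
  "qevaeaeevva" → prefix "qe" already present; 9 new (v, a, e, a, e, e, v, v, a)
  "qqaaeeqevve" → prefix "q" already present; 10 new (q, a, a, e, e, q, e, v, v, e)
  "qeqevqv" → prefix "qe" already present; 5 new (q, e, v, q, v)
  "qeqq" → prefix "qeq" already present; 1 new (q)
  "qeevqvvqqqa" → prefix "qee" already present; 8 new (v, q, v, v, q, q, q, a)
  "qevaea" → prefix "qevaea" already present; 0 new (none)
  "qevveaeqeav" → prefix "qev" already present; 8 new (v, e, a, e, q, e, a, v)
  "qevaeaaeqqq" → prefix "qevaea" already present; 5 new (a, e, q, q, q)
  "qevaeaevqev" → prefix "qevaeae" already present; 4 new (v, q, e, v)
Total nodes = 7 + 9 + 10 + 5 + 1 + 8 + 0 + 8 + 5 + 4 = 57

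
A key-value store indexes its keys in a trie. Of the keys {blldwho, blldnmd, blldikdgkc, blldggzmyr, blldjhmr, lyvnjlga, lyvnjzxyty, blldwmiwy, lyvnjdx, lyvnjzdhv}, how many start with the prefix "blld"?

6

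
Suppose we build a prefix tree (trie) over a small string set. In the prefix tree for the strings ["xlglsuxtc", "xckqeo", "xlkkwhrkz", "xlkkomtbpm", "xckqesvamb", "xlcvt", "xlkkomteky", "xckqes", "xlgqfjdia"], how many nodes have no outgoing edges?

8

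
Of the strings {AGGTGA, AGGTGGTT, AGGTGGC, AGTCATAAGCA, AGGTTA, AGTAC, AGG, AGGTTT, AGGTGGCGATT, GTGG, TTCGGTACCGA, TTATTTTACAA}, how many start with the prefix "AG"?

9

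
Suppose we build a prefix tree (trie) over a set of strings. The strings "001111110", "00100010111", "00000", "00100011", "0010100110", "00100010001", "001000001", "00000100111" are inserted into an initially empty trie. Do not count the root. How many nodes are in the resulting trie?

Trace insertions, counting only characters that open a new branch:
  "001111110" → 9 new (0, 0, 1, 1, 1, 1, 1, 1, 0)
  "00100010111" → prefix "001" already present; 8 new (0, 0, 0, 1, 0, 1, 1, 1)
  "00000" → prefix "00" already present; 3 new (0, 0, 0)
  "00100011" → prefix "0010001" already present; 1 new (1)
  "0010100110" → prefix "0010" already present; 6 new (1, 0, 0, 1, 1, 0)
  "00100010001" → prefix "00100010" already present; 3 new (0, 0, 1)
  "001000001" → prefix "001000" already present; 3 new (0, 0, 1)
  "00000100111" → prefix "00000" already present; 6 new (1, 0, 0, 1, 1, 1)
Total nodes = 9 + 8 + 3 + 1 + 6 + 3 + 3 + 6 = 39

39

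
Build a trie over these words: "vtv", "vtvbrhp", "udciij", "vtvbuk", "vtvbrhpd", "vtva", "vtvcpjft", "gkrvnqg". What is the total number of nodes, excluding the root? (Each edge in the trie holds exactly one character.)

29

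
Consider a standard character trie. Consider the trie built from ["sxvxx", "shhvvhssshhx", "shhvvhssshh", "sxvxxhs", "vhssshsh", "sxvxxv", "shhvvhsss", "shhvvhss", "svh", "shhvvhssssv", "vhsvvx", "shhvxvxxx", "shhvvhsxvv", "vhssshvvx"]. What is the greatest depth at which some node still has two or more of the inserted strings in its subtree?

Equivalently: take the maximum, over all pairs, of their longest common prefix length.
"shhvvhssshh" and "shhvvhssshhx" agree on "shhvvhssshh" (11 characters) before diverging; nothing deeper is shared.
Longest shared-prefix length: 11

11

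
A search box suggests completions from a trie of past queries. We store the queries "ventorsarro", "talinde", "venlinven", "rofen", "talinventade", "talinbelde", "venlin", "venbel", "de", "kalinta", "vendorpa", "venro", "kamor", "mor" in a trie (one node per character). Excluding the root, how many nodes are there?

66

Trace insertions, counting only characters that open a new branch:
  "ventorsarro" → 11 new (v, e, n, t, o, r, s, a, r, r, o)
  "talinde" → 7 new (t, a, l, i, n, d, e)
  "venlinven" → prefix "ven" already present; 6 new (l, i, n, v, e, n)
  "rofen" → 5 new (r, o, f, e, n)
  "talinventade" → prefix "talin" already present; 7 new (v, e, n, t, a, d, e)
  "talinbelde" → prefix "talin" already present; 5 new (b, e, l, d, e)
  "venlin" → prefix "venlin" already present; 0 new (none)
  "venbel" → prefix "ven" already present; 3 new (b, e, l)
  "de" → 2 new (d, e)
  "kalinta" → 7 new (k, a, l, i, n, t, a)
  "vendorpa" → prefix "ven" already present; 5 new (d, o, r, p, a)
  "venro" → prefix "ven" already present; 2 new (r, o)
  "kamor" → prefix "ka" already present; 3 new (m, o, r)
  "mor" → 3 new (m, o, r)
Total nodes = 11 + 7 + 6 + 5 + 7 + 5 + 0 + 3 + 2 + 7 + 5 + 2 + 3 + 3 = 66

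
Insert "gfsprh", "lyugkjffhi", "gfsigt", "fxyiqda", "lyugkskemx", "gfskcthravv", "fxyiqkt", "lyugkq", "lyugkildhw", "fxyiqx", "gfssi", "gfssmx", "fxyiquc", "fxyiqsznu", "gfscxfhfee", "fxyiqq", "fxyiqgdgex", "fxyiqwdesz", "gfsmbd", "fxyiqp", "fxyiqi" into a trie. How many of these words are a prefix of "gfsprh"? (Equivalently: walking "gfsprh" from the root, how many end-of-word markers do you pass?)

Traverse "gfsprh" character by character; count nodes along the way that are marked as word ends.
Prefixes of the query that are stored words: "gfsprh"
Count: 1

1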